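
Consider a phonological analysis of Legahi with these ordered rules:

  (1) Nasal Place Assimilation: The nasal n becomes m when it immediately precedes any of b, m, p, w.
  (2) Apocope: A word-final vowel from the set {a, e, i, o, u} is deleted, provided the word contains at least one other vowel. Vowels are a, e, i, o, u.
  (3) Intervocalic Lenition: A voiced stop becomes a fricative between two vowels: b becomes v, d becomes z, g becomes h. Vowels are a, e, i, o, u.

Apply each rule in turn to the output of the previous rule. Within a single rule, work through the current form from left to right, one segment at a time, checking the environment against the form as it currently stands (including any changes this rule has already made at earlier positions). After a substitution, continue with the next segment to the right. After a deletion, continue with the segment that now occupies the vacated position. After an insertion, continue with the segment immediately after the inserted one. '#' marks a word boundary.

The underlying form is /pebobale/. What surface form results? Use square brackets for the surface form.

[pevoval]

(1) Nasal Place Assimilation: no change — [pebobale]
(2) Apocope: [pebobale] → [pebobal]
(3) Intervocalic Lenition: [pebobal] → [pevoval]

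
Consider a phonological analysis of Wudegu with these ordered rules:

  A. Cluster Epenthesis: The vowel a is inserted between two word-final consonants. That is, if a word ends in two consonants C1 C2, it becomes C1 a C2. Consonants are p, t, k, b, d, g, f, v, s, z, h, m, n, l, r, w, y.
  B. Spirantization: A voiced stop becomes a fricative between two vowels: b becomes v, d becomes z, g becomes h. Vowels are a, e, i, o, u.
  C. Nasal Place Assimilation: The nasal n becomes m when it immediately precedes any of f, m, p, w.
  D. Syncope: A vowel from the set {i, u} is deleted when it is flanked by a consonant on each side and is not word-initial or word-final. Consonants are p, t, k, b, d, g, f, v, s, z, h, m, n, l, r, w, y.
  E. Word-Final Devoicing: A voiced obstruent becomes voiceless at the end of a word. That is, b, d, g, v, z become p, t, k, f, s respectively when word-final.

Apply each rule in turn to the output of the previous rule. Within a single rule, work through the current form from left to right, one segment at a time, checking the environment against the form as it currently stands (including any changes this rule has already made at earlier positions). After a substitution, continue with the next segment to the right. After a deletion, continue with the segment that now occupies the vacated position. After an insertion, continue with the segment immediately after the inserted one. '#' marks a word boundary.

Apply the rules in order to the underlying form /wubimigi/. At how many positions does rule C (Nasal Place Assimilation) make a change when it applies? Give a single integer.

A Cluster Epenthesis: no change — [wubimigi]
B Spirantization: [wubimigi] → [wuvimihi]
C Nasal Place Assimilation: no change — [wuvimihi]
D Syncope: [wuvimihi] → [wvmhi]
E Word-Final Devoicing: no change — [wvmhi]
Rule C changed 0 position(s).

0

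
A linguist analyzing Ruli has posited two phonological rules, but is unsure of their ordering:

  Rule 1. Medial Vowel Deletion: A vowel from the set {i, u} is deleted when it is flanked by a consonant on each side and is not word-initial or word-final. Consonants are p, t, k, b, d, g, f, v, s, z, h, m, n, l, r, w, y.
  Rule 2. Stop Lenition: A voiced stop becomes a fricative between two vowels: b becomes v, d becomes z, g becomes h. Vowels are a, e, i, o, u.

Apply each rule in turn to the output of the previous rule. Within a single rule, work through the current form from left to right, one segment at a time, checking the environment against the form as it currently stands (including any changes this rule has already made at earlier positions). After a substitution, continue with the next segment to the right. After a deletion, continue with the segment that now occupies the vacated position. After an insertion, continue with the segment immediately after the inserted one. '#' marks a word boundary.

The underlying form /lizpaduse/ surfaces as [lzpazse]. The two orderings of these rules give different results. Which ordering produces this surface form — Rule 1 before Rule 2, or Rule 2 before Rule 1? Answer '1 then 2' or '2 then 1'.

2 then 1

Order 1 then 2:
  1 Medial Vowel Deletion: [lizpaduse] → [lzpadse]
  2 Stop Lenition: no change — [lzpadse]
  result: [lzpadse]
Order 2 then 1:
  2 Stop Lenition: [lizpaduse] → [lizpazuse]
  1 Medial Vowel Deletion: [lizpazuse] → [lzpazse]
  result: [lzpazse]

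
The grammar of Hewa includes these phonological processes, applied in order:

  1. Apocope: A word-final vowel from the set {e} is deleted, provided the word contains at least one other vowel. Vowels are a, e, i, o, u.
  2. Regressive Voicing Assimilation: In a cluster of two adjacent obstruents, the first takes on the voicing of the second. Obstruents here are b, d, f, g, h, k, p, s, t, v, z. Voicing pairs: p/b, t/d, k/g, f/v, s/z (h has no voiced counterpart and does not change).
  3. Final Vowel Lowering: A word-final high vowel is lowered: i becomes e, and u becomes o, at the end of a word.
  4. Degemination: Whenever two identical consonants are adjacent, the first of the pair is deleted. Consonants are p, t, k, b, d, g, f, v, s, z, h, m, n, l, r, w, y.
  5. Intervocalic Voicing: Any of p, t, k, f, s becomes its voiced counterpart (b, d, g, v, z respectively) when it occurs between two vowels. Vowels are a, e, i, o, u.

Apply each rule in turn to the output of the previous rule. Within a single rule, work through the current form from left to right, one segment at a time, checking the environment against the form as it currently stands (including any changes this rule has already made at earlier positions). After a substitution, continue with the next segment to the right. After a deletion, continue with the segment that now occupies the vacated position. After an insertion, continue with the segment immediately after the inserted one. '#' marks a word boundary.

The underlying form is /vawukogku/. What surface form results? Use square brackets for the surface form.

1 Apocope: no change — [vawukogku]
2 Regressive Voicing Assimilation: [vawukogku] → [vawukokku]
3 Final Vowel Lowering: [vawukokku] → [vawukokko]
4 Degemination: [vawukokko] → [vawukoko]
5 Intervocalic Voicing: [vawukoko] → [vawugogo]

[vawugogo]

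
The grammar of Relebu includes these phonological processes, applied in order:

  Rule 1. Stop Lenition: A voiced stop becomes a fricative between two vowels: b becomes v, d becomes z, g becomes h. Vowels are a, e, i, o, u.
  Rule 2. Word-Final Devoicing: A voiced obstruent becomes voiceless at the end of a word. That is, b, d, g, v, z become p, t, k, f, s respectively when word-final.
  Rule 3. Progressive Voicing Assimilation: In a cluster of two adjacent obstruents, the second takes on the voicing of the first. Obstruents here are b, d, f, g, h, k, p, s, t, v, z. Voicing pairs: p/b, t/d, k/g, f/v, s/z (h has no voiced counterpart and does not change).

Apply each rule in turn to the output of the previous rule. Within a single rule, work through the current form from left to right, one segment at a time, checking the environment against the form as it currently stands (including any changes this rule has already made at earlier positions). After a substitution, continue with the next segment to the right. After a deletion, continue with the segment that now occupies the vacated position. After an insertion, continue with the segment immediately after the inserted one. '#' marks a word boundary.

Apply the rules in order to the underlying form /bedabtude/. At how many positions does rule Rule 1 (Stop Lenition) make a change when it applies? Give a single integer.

2

Rule 1 Stop Lenition: [bedabtude] → [bezabtuze]
Rule 2 Word-Final Devoicing: no change — [bezabtuze]
Rule 3 Progressive Voicing Assimilation: [bezabtuze] → [bezabduze]
Rule Rule 1 changed 2 position(s).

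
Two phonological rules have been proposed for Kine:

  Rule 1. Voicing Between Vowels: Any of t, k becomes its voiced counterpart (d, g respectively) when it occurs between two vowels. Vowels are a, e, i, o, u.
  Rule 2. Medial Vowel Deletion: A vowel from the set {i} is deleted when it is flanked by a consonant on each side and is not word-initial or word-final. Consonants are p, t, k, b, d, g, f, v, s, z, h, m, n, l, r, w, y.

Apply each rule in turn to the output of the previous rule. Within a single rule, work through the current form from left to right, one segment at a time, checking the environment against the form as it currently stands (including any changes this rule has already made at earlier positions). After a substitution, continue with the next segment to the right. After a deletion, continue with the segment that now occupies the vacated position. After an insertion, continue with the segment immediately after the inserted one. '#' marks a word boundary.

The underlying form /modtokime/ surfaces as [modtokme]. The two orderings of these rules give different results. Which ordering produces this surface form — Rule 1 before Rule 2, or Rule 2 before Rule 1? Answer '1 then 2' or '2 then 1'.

2 then 1

Order 1 then 2:
  1 Voicing Between Vowels: [modtokime] → [modtogime]
  2 Medial Vowel Deletion: [modtogime] → [modtogme]
  result: [modtogme]
Order 2 then 1:
  2 Medial Vowel Deletion: [modtokime] → [modtokme]
  1 Voicing Between Vowels: no change — [modtokme]
  result: [modtokme]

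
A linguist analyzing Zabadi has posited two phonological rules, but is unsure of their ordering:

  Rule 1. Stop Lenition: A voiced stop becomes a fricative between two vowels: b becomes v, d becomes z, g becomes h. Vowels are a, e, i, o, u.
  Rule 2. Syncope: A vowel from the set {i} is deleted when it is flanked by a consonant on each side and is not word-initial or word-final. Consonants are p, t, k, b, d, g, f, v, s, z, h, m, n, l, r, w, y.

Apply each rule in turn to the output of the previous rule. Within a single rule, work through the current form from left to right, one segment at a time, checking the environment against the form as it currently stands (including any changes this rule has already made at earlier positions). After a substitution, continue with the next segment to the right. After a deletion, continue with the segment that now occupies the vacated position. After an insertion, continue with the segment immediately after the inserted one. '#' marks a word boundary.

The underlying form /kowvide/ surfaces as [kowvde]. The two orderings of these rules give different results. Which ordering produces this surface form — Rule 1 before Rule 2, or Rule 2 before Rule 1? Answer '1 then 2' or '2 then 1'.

2 then 1

Order 1 then 2:
  1 Stop Lenition: [kowvide] → [kowvize]
  2 Syncope: [kowvize] → [kowvze]
  result: [kowvze]
Order 2 then 1:
  2 Syncope: [kowvide] → [kowvde]
  1 Stop Lenition: no change — [kowvde]
  result: [kowvde]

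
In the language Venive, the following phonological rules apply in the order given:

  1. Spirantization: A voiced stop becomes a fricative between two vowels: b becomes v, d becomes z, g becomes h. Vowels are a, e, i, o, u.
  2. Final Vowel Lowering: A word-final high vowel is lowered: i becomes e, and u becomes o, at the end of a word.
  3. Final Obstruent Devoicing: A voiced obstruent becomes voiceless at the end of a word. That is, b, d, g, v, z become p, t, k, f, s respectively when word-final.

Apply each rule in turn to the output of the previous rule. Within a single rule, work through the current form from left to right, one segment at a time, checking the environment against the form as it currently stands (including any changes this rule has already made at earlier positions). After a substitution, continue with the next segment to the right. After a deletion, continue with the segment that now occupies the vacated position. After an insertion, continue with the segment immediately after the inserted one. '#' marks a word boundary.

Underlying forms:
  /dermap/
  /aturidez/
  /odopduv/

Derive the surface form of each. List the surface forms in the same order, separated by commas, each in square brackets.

/dermap/:
  1 Spirantization: no change — [dermap]
  2 Final Vowel Lowering: no change — [dermap]
  3 Final Obstruent Devoicing: no change — [dermap]
/aturidez/:
  1 Spirantization: [aturidez] → [aturizez]
  2 Final Vowel Lowering: no change — [aturizez]
  3 Final Obstruent Devoicing: [aturizez] → [aturizes]
/odopduv/:
  1 Spirantization: [odopduv] → [ozopduv]
  2 Final Vowel Lowering: no change — [ozopduv]
  3 Final Obstruent Devoicing: [ozopduv] → [ozopduf]

[dermap], [aturizes], [ozopduf]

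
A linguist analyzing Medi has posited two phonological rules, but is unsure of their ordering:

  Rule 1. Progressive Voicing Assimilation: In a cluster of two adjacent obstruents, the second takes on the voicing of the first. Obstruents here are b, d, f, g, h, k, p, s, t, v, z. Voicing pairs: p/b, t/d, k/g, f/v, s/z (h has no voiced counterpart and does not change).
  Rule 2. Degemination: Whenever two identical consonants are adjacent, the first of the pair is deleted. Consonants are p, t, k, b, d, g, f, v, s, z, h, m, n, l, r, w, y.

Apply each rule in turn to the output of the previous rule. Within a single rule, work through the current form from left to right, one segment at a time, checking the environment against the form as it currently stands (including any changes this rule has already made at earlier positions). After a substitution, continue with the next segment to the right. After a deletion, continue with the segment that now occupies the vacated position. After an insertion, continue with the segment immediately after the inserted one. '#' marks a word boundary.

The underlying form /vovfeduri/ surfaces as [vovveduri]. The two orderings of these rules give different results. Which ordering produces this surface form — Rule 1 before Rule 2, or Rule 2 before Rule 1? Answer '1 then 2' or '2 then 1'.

Order 1 then 2:
  1 Progressive Voicing Assimilation: [vovfeduri] → [vovveduri]
  2 Degemination: [vovveduri] → [voveduri]
  result: [voveduri]
Order 2 then 1:
  2 Degemination: no change — [vovfeduri]
  1 Progressive Voicing Assimilation: [vovfeduri] → [vovveduri]
  result: [vovveduri]

2 then 1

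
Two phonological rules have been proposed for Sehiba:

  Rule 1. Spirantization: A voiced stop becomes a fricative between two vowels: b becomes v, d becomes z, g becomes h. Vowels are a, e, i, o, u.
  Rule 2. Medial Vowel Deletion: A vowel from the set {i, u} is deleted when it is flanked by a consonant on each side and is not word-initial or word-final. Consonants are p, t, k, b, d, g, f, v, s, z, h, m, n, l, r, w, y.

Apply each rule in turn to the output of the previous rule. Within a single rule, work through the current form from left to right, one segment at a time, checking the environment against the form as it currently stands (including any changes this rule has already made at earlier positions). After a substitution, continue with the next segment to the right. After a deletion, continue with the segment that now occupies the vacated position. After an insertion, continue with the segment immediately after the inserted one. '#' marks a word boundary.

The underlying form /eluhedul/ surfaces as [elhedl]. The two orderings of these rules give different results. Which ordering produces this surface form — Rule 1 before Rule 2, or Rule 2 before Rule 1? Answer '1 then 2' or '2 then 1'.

2 then 1

Order 1 then 2:
  1 Spirantization: [eluhedul] → [eluhezul]
  2 Medial Vowel Deletion: [eluhezul] → [elhezl]
  result: [elhezl]
Order 2 then 1:
  2 Medial Vowel Deletion: [eluhedul] → [elhedl]
  1 Spirantization: no change — [elhedl]
  result: [elhedl]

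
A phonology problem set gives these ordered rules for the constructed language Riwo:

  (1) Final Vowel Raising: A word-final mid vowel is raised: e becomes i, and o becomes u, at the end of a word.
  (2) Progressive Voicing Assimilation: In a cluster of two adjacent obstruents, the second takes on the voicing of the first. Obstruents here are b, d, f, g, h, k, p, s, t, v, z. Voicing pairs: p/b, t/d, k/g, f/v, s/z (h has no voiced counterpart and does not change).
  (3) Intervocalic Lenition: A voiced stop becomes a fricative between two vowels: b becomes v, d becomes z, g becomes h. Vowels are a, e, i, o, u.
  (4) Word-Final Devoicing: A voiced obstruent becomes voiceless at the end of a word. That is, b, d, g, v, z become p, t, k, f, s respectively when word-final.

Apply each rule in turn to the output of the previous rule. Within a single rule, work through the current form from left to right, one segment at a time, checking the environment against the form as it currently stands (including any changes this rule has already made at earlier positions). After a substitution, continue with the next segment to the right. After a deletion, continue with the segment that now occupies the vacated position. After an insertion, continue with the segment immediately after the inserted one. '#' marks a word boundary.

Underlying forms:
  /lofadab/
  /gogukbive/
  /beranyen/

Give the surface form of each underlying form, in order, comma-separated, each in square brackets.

[lofazap], [gohukpivi], [beranyen]

/lofadab/:
  (1) Final Vowel Raising: no change — [lofadab]
  (2) Progressive Voicing Assimilation: no change — [lofadab]
  (3) Intervocalic Lenition: [lofadab] → [lofazab]
  (4) Word-Final Devoicing: [lofazab] → [lofazap]
/gogukbive/:
  (1) Final Vowel Raising: [gogukbive] → [gogukbivi]
  (2) Progressive Voicing Assimilation: [gogukbivi] → [gogukpivi]
  (3) Intervocalic Lenition: [gogukpivi] → [gohukpivi]
  (4) Word-Final Devoicing: no change — [gohukpivi]
/beranyen/:
  (1) Final Vowel Raising: no change — [beranyen]
  (2) Progressive Voicing Assimilation: no change — [beranyen]
  (3) Intervocalic Lenition: no change — [beranyen]
  (4) Word-Final Devoicing: no change — [beranyen]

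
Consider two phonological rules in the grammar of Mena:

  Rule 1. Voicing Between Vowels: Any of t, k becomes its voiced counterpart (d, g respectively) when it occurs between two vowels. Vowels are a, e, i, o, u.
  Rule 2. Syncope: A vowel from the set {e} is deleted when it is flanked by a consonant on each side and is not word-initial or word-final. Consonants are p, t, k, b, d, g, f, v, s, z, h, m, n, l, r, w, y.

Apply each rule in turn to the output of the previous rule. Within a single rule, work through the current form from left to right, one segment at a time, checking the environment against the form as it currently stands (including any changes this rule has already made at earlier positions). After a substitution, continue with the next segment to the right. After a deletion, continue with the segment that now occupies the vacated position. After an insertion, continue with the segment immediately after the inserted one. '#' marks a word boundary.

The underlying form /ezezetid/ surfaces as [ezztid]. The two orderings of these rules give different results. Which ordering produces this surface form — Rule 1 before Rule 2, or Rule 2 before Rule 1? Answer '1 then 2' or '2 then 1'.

Order 1 then 2:
  1 Voicing Between Vowels: [ezezetid] → [ezezedid]
  2 Syncope: [ezezedid] → [ezzdid]
  result: [ezzdid]
Order 2 then 1:
  2 Syncope: [ezezetid] → [ezztid]
  1 Voicing Between Vowels: no change — [ezztid]
  result: [ezztid]

2 then 1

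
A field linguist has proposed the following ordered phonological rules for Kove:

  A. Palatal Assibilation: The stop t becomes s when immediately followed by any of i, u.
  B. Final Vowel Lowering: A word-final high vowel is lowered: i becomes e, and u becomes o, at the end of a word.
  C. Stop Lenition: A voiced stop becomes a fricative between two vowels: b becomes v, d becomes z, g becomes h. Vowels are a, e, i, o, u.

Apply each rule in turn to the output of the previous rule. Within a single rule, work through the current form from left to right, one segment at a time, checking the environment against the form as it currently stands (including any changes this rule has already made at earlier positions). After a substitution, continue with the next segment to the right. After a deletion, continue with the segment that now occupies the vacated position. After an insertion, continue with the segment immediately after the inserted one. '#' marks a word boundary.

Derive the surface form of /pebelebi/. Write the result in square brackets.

A Palatal Assibilation: no change — [pebelebi]
B Final Vowel Lowering: [pebelebi] → [pebelebe]
C Stop Lenition: [pebelebe] → [peveleve]

[peveleve]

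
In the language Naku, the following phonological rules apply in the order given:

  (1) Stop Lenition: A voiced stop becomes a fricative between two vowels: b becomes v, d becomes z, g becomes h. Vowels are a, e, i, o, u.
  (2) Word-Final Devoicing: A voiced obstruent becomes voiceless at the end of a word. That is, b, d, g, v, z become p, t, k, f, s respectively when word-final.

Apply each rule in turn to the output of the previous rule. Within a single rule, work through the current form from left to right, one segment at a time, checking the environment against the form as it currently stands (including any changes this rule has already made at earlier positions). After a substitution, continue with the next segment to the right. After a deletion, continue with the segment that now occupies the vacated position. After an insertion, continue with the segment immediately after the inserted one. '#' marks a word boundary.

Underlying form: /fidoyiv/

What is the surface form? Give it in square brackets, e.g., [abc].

[fizoyif]

(1) Stop Lenition: [fidoyiv] → [fizoyiv]
(2) Word-Final Devoicing: [fizoyiv] → [fizoyif]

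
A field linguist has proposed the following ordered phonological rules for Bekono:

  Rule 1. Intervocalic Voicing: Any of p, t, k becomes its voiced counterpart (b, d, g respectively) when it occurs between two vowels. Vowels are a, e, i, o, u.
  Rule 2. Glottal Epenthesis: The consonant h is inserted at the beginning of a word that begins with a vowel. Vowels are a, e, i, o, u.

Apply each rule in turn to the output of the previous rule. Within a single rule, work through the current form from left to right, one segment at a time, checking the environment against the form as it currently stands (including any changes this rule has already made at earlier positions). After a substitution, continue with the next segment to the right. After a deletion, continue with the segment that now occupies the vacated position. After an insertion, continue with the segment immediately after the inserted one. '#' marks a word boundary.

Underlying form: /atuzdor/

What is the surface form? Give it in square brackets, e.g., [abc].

Rule 1 Intervocalic Voicing: [atuzdor] → [aduzdor]
Rule 2 Glottal Epenthesis: [aduzdor] → [haduzdor]

[haduzdor]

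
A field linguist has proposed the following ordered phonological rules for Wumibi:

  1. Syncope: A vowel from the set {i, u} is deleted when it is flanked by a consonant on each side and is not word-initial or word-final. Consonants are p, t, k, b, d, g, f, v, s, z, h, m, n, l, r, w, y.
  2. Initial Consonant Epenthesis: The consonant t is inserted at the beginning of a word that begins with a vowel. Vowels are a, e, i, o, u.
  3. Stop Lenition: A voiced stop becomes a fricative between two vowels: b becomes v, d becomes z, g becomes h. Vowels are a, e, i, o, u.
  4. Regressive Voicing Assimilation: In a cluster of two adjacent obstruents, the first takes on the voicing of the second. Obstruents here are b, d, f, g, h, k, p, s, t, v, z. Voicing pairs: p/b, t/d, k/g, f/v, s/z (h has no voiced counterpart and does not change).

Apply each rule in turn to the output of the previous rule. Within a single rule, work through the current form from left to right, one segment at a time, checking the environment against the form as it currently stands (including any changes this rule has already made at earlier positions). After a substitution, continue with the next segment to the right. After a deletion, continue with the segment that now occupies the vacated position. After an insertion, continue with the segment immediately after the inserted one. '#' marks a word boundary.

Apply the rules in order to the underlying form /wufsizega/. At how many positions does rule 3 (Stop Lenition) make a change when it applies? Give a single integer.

1

1 Syncope: [wufsizega] → [wfszega]
2 Initial Consonant Epenthesis: no change — [wfszega]
3 Stop Lenition: [wfszega] → [wfszeha]
4 Regressive Voicing Assimilation: [wfszeha] → [wfzzeha]
Rule 3 changed 1 position(s).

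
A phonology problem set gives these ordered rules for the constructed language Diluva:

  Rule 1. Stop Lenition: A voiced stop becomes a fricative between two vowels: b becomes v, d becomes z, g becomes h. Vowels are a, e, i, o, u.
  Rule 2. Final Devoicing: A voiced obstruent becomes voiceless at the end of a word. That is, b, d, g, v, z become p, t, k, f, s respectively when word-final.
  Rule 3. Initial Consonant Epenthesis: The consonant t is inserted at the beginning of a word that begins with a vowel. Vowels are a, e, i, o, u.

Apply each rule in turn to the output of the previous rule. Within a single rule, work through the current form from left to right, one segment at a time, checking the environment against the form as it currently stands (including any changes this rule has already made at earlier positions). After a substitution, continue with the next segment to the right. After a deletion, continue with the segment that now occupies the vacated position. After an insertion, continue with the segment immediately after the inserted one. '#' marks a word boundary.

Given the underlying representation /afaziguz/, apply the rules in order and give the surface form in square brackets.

[tafazihus]

Rule 1 Stop Lenition: [afaziguz] → [afazihuz]
Rule 2 Final Devoicing: [afazihuz] → [afazihus]
Rule 3 Initial Consonant Epenthesis: [afazihus] → [tafazihus]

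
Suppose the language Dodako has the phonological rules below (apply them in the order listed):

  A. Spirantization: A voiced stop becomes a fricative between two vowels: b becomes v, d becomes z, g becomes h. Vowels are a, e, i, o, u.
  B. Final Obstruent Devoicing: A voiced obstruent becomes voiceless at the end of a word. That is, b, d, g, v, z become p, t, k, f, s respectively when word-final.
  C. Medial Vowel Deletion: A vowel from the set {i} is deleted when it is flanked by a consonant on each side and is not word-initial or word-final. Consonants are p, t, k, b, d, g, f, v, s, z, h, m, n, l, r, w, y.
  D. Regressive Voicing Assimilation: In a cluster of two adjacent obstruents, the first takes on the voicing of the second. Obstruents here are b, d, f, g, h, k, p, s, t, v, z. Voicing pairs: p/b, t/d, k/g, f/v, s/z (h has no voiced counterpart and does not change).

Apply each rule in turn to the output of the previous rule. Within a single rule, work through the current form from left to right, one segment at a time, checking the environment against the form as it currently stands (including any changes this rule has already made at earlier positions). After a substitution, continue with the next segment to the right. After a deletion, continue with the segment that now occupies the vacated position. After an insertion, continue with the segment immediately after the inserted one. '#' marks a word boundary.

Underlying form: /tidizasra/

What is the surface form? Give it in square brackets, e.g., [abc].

[dzzasra]

A Spirantization: [tidizasra] → [tizizasra]
B Final Obstruent Devoicing: no change — [tizizasra]
C Medial Vowel Deletion: [tizizasra] → [tzzasra]
D Regressive Voicing Assimilation: [tzzasra] → [dzzasra]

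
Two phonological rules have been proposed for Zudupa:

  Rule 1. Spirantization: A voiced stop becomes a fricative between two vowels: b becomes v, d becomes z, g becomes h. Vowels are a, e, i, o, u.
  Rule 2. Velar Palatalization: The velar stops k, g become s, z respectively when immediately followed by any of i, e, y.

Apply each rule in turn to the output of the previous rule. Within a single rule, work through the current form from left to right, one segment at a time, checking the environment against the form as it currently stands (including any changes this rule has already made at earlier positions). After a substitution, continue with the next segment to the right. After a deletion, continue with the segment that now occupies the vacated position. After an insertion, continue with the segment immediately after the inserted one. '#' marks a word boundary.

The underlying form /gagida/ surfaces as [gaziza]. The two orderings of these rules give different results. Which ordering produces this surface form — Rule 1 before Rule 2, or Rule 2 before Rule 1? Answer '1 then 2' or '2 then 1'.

Order 1 then 2:
  1 Spirantization: [gagida] → [gahiza]
  2 Velar Palatalization: no change — [gahiza]
  result: [gahiza]
Order 2 then 1:
  2 Velar Palatalization: [gagida] → [gazida]
  1 Spirantization: [gazida] → [gaziza]
  result: [gaziza]

2 then 1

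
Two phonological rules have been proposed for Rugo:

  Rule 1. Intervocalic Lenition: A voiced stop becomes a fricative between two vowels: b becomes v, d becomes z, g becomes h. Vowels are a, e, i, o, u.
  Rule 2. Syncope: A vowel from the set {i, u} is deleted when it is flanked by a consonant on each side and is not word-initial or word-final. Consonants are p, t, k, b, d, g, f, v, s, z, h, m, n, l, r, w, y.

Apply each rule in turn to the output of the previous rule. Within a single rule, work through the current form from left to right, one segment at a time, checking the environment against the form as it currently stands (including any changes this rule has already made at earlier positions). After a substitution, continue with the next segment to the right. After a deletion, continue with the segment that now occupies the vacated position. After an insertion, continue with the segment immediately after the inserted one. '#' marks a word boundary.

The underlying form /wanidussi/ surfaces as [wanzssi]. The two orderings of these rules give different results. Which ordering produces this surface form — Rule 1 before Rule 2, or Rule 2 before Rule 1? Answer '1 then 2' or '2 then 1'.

Order 1 then 2:
  1 Intervocalic Lenition: [wanidussi] → [wanizussi]
  2 Syncope: [wanizussi] → [wanzssi]
  result: [wanzssi]
Order 2 then 1:
  2 Syncope: [wanidussi] → [wandssi]
  1 Intervocalic Lenition: no change — [wandssi]
  result: [wandssi]

1 then 2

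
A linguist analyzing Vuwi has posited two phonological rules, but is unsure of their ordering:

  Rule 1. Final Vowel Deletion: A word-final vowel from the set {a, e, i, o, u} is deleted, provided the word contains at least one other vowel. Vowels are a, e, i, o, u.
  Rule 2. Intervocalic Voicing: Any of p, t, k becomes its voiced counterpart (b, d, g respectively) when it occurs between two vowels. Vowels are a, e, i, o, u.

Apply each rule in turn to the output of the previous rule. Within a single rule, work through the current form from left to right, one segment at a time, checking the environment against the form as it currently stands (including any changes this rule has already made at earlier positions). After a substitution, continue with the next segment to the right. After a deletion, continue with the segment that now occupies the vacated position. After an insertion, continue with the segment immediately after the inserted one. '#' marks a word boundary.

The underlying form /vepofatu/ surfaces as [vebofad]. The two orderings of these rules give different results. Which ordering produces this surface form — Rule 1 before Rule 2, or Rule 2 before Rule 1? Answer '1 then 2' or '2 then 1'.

2 then 1

Order 1 then 2:
  1 Final Vowel Deletion: [vepofatu] → [vepofat]
  2 Intervocalic Voicing: [vepofat] → [vebofat]
  result: [vebofat]
Order 2 then 1:
  2 Intervocalic Voicing: [vepofatu] → [vebofadu]
  1 Final Vowel Deletion: [vebofadu] → [vebofad]
  result: [vebofad]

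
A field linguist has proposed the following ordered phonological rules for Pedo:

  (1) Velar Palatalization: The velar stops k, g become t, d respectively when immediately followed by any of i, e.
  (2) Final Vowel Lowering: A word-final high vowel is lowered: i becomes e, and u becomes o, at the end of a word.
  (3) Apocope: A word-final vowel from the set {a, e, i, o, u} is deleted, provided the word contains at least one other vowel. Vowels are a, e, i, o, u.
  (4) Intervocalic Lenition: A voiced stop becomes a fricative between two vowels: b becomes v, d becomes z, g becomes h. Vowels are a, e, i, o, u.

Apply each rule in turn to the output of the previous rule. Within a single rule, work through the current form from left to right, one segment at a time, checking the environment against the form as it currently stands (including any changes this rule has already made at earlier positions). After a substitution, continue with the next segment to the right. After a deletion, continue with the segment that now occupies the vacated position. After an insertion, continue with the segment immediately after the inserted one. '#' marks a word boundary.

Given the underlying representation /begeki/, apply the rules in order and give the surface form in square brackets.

(1) Velar Palatalization: [begeki] → [bedeti]
(2) Final Vowel Lowering: [bedeti] → [bedete]
(3) Apocope: [bedete] → [bedet]
(4) Intervocalic Lenition: [bedet] → [bezet]

[bezet]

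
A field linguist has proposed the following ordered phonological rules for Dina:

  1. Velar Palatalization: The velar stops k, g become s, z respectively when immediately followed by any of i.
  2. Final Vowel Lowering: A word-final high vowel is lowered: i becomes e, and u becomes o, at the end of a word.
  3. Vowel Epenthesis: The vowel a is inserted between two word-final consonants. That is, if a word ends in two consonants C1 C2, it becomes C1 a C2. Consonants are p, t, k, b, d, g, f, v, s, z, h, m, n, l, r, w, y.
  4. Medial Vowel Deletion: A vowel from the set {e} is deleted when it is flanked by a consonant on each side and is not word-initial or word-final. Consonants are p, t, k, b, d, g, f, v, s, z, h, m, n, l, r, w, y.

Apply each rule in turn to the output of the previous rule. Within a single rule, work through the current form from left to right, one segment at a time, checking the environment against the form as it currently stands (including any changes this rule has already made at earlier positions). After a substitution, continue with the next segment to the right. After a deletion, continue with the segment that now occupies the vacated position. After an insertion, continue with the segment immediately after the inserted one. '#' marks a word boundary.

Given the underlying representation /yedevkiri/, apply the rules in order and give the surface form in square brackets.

1 Velar Palatalization: [yedevkiri] → [yedevsiri]
2 Final Vowel Lowering: [yedevsiri] → [yedevsire]
3 Vowel Epenthesis: no change — [yedevsire]
4 Medial Vowel Deletion: [yedevsire] → [ydvsire]

[ydvsire]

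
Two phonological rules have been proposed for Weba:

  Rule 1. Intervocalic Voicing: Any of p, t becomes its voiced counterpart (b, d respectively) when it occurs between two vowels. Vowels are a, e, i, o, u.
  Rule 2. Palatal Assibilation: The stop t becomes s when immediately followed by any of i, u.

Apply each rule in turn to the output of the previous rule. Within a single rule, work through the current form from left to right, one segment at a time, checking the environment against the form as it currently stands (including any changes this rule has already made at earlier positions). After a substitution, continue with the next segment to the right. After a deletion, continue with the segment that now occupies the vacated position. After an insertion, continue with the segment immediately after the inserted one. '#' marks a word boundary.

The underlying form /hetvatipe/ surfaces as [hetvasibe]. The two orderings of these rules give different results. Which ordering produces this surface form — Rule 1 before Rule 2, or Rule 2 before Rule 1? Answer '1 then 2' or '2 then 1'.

2 then 1

Order 1 then 2:
  1 Intervocalic Voicing: [hetvatipe] → [hetvadibe]
  2 Palatal Assibilation: no change — [hetvadibe]
  result: [hetvadibe]
Order 2 then 1:
  2 Palatal Assibilation: [hetvatipe] → [hetvasipe]
  1 Intervocalic Voicing: [hetvasipe] → [hetvasibe]
  result: [hetvasibe]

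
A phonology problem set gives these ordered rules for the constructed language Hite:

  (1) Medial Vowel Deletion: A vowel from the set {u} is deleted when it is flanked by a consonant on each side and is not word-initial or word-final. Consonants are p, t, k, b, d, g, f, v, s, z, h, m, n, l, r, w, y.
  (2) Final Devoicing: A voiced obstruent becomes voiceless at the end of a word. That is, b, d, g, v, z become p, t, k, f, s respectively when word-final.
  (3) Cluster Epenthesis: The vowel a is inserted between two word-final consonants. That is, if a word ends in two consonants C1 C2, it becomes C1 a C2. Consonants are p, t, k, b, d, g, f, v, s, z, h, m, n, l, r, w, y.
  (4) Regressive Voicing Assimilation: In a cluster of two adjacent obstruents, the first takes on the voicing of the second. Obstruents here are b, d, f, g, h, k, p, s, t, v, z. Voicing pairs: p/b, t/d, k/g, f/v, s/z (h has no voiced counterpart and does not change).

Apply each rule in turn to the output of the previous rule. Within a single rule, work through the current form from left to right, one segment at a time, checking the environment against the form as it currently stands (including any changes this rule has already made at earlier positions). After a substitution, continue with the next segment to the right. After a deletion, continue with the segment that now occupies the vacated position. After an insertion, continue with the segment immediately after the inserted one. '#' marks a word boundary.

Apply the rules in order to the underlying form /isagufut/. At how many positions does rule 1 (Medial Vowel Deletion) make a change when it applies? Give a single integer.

2

(1) Medial Vowel Deletion: [isagufut] → [isagft]
(2) Final Devoicing: no change — [isagft]
(3) Cluster Epenthesis: [isagft] → [isagfat]
(4) Regressive Voicing Assimilation: [isagfat] → [isakfat]
Rule 1 changed 2 position(s).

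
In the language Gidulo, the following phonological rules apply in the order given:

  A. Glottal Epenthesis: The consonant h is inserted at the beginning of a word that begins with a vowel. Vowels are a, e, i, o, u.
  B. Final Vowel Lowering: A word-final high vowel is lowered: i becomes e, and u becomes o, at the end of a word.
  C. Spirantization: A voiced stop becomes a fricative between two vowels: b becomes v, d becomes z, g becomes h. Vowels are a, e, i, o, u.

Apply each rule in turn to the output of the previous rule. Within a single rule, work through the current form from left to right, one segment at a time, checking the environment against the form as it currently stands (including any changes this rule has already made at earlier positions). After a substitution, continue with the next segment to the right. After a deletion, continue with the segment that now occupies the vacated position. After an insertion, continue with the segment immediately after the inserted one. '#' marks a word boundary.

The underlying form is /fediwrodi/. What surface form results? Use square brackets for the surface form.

A Glottal Epenthesis: no change — [fediwrodi]
B Final Vowel Lowering: [fediwrodi] → [fediwrode]
C Spirantization: [fediwrode] → [feziwroze]

[feziwroze]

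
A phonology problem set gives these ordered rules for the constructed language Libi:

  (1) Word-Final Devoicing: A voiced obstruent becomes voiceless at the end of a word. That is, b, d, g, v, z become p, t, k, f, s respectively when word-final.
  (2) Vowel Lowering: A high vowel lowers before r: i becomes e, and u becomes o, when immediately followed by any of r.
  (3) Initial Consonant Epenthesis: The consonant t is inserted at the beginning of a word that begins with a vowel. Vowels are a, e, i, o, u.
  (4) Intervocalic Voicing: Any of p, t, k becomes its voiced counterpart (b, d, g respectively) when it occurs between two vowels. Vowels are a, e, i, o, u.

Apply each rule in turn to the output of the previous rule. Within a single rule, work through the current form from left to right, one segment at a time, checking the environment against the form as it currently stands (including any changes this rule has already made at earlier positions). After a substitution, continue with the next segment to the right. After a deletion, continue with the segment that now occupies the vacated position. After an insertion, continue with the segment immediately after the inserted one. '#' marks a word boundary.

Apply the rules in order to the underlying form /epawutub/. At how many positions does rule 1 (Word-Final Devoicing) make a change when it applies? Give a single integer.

(1) Word-Final Devoicing: [epawutub] → [epawutup]
(2) Vowel Lowering: no change — [epawutup]
(3) Initial Consonant Epenthesis: [epawutup] → [tepawutup]
(4) Intervocalic Voicing: [tepawutup] → [tebawudup]
Rule 1 changed 1 position(s).

1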